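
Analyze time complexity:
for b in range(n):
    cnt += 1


Per nesting level: O(n) = O(n)
Complexity: O(n)


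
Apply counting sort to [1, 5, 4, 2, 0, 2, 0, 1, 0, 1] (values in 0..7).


Count array: [3, 3, 2, 0, 1, 1, 0, 0]
Reconstruct: [0, 0, 0, 1, 1, 1, 2, 2, 4, 5]


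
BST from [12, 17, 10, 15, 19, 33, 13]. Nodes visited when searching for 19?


BST root = 12
Search for 19: compare at each node
Path: [12, 17, 19]


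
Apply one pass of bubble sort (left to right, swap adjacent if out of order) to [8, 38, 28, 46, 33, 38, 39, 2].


After one pass: [8, 28, 38, 33, 38, 39, 2, 46]


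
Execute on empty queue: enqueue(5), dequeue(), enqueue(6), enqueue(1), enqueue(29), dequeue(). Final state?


enqueue(5) -> [5]
dequeue() returns 5 -> []
enqueue(6) -> [6]
enqueue(1) -> [6, 1]
enqueue(29) -> [6, 1, 29]
dequeue() returns 6 -> [1, 29]
Final queue (front to back): [1, 29]


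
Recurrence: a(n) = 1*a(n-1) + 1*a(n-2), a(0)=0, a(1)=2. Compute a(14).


Build bottom-up:
...a(12)=288, a(13)=466, a(14)=1*466+1*288=754


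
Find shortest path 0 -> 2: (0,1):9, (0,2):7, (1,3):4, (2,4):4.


Dijkstra from 0:
Distances: {0: 0, 1: 9, 2: 7, 3: 13, 4: 11}
Shortest distance to 2 = 7, path = [0, 2]


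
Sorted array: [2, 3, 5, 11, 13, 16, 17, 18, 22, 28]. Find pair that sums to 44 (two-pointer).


Two pointers: lo=0, hi=9
Found pair: (16, 28) summing to 44


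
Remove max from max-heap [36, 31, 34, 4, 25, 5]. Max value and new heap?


Max = 36
Replace root with last, heapify down
Resulting heap: [34, 31, 5, 4, 25]


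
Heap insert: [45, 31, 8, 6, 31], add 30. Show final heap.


Append 30: [45, 31, 8, 6, 31, 30]
Bubble up: swap idx 5(30) with idx 2(8)
Result: [45, 31, 30, 6, 31, 8]


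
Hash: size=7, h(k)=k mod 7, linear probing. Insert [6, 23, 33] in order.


Insertions: 6->slot 6; 23->slot 2; 33->slot 5
Table: [None, None, 23, None, None, 33, 6]


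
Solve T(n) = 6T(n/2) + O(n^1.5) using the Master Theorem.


a=6, b=2, c=1.5. log_2(6)=2.585 > c=1.5. Case 1: O(n^log_b(a)) = O(n^2.585)
Complexity: O(n^2.585)


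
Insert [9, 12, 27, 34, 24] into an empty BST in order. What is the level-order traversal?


Root = 9; build tree by BST insertion.
Level-Order traversal: [9, 12, 27, 24, 34]


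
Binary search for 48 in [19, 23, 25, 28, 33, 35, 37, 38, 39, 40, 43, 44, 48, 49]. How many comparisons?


Search for 48:
[0,13] mid=6 arr[6]=37
[7,13] mid=10 arr[10]=43
[11,13] mid=12 arr[12]=48
Total: 3 comparisons


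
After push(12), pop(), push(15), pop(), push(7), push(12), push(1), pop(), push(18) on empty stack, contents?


push(12) -> [12]
pop() returns 12 -> []
push(15) -> [15]
pop() returns 15 -> []
push(7) -> [7]
push(12) -> [7, 12]
push(1) -> [7, 12, 1]
pop() returns 1 -> [7, 12]
push(18) -> [7, 12, 18]
Final stack (bottom to top): [7, 12, 18]


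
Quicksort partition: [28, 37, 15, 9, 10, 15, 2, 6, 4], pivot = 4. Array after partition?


Elements <= 4 go left of pivot.
Result: [2, 4, 15, 9, 10, 15, 28, 6, 37], pivot at index 1


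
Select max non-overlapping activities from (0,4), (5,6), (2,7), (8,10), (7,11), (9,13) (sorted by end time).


Greedy: pick earliest-ending, then skip overlaps.
Selected (3 activities): [(0, 4), (5, 6), (8, 10)]


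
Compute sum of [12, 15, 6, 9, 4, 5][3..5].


Prefix sums: [0, 12, 27, 33, 42, 46, 51]
Sum[3..5] = prefix[6] - prefix[3] = 51 - 33 = 18


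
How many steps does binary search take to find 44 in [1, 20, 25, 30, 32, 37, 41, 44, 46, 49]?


Search for 44:
[0,9] mid=4 arr[4]=32
[5,9] mid=7 arr[7]=44
Total: 2 comparisons


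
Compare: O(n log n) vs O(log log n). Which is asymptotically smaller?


double-logarithmic grows slower than linearithmic
O(log log n) is asymptotically smaller; O(n log n) grows faster


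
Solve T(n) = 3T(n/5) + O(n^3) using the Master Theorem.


a=3, b=5, c=3. log_5(3)=0.683 < c=3. Case 3: O(n^c) = O(n^3)
Complexity: O(n^3)


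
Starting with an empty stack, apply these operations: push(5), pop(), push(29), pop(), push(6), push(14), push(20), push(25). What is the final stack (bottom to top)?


push(5) -> [5]
pop() returns 5 -> []
push(29) -> [29]
pop() returns 29 -> []
push(6) -> [6]
push(14) -> [6, 14]
push(20) -> [6, 14, 20]
push(25) -> [6, 14, 20, 25]
Final stack (bottom to top): [6, 14, 20, 25]


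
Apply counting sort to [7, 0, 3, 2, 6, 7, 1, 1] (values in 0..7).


Count array: [1, 2, 1, 1, 0, 0, 1, 2]
Reconstruct: [0, 1, 1, 2, 3, 6, 7, 7]


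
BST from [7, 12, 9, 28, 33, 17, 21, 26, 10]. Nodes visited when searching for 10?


BST root = 7
Search for 10: compare at each node
Path: [7, 12, 9, 10]


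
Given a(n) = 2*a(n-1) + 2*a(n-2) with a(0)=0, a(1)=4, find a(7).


Build bottom-up:
...a(5)=176, a(6)=480, a(7)=2*480+2*176=1312


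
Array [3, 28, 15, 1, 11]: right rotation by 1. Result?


Right rotate by 1: [11, 3, 28, 15, 1]


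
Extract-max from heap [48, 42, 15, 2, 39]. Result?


Max = 48
Replace root with last, heapify down
Resulting heap: [42, 39, 15, 2]


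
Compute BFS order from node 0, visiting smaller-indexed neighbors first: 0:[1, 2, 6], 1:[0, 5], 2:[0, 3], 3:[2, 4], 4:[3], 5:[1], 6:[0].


BFS queue: start with [0]
Visit order: [0, 1, 2, 6, 5, 3, 4]


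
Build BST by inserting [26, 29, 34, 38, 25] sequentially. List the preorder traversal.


Root = 26; build tree by BST insertion.
Preorder traversal: [26, 25, 29, 34, 38]


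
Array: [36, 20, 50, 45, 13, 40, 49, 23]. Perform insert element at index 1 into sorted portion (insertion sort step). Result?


After one pass: [20, 36, 50, 45, 13, 40, 49, 23]


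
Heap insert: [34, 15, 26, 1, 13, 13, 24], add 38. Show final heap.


Append 38: [34, 15, 26, 1, 13, 13, 24, 38]
Bubble up: swap idx 7(38) with idx 3(1); swap idx 3(38) with idx 1(15); swap idx 1(38) with idx 0(34)
Result: [38, 34, 26, 15, 13, 13, 24, 1]


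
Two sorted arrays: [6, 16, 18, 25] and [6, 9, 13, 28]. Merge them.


Compare heads, take smaller each step.
Merged: [6, 6, 9, 13, 16, 18, 25, 28]


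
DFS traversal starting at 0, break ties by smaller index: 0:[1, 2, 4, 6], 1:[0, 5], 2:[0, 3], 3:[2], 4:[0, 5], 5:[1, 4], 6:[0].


DFS stack-based: start with [0]
Visit order: [0, 1, 5, 4, 2, 3, 6]


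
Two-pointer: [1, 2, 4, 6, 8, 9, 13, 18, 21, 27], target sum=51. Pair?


Two pointers: lo=0, hi=9
No pair sums to 51


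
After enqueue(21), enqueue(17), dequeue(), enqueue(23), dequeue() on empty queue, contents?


enqueue(21) -> [21]
enqueue(17) -> [21, 17]
dequeue() returns 21 -> [17]
enqueue(23) -> [17, 23]
dequeue() returns 17 -> [23]
Final queue (front to back): [23]


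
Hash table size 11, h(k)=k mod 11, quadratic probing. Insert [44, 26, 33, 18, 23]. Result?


Insertions: 44->slot 0; 26->slot 4; 33->slot 1; 18->slot 7; 23->slot 2
Table: [44, 33, 23, None, 26, None, None, 18, None, None, None]


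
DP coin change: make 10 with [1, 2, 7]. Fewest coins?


dp[0]=0; dp[i]=1+min(dp[i-c] for c in coins)
...dp[5]=3, dp[6]=3, dp[7]=1, dp[8]=2, dp[9]=2, dp[10]=3
Minimum coins for 10 = 3


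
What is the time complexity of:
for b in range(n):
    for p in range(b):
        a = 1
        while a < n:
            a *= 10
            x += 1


Per nesting level: O(n) * O(n) [triangular over b] * O(log n) = O(n^2 log n)
Complexity: O(n^2 log n)


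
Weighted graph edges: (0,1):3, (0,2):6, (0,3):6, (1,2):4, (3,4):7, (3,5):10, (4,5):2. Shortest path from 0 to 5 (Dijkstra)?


Dijkstra from 0:
Distances: {0: 0, 1: 3, 2: 6, 3: 6, 4: 13, 5: 15}
Shortest distance to 5 = 15, path = [0, 3, 4, 5]


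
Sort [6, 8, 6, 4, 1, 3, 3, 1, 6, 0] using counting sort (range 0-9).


Count array: [1, 2, 0, 2, 1, 0, 3, 0, 1, 0]
Reconstruct: [0, 1, 1, 3, 3, 4, 6, 6, 6, 8]


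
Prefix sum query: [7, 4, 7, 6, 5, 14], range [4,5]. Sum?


Prefix sums: [0, 7, 11, 18, 24, 29, 43]
Sum[4..5] = prefix[6] - prefix[4] = 43 - 24 = 19


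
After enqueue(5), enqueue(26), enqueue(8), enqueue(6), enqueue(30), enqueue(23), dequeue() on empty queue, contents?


enqueue(5) -> [5]
enqueue(26) -> [5, 26]
enqueue(8) -> [5, 26, 8]
enqueue(6) -> [5, 26, 8, 6]
enqueue(30) -> [5, 26, 8, 6, 30]
enqueue(23) -> [5, 26, 8, 6, 30, 23]
dequeue() returns 5 -> [26, 8, 6, 30, 23]
Final queue (front to back): [26, 8, 6, 30, 23]


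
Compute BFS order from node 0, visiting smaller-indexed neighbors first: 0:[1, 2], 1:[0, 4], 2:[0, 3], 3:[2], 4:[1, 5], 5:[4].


BFS queue: start with [0]
Visit order: [0, 1, 2, 4, 3, 5]


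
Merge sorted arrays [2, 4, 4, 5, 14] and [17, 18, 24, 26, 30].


Compare heads, take smaller each step.
Merged: [2, 4, 4, 5, 14, 17, 18, 24, 26, 30]


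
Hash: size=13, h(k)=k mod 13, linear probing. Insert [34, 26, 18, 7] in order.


Insertions: 34->slot 8; 26->slot 0; 18->slot 5; 7->slot 7
Table: [26, None, None, None, None, 18, None, 7, 34, None, None, None, None]


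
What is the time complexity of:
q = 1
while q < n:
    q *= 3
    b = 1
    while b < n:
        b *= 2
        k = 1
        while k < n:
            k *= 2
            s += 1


Per nesting level: O(log n) * O(log n) * O(log n) = O((log n)^3)
Complexity: O((log n)^3)


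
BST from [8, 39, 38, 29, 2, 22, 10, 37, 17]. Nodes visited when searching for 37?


BST root = 8
Search for 37: compare at each node
Path: [8, 39, 38, 29, 37]


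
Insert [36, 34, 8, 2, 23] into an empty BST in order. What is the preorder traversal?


Root = 36; build tree by BST insertion.
Preorder traversal: [36, 34, 8, 2, 23]


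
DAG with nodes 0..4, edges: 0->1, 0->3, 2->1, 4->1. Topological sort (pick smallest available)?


Kahn's algorithm, process smallest node first
Order: [0, 2, 3, 4, 1]


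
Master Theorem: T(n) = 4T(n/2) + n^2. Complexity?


a=4, b=2, c=2. log_2(4)=2 = c=2. Case 2: O(n^c log n) = O(n^2 log n)
Complexity: O(n^2 log n)


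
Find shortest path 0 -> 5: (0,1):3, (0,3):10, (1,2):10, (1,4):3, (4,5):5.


Dijkstra from 0:
Distances: {0: 0, 1: 3, 2: 13, 3: 10, 4: 6, 5: 11}
Shortest distance to 5 = 11, path = [0, 1, 4, 5]


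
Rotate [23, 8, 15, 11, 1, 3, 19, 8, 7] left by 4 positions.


Left rotate by 4: [1, 3, 19, 8, 7, 23, 8, 15, 11]


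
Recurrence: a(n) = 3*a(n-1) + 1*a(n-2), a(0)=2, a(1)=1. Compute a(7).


Build bottom-up:
...a(5)=175, a(6)=578, a(7)=3*578+1*175=1909


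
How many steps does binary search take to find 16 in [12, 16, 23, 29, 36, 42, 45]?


Search for 16:
[0,6] mid=3 arr[3]=29
[0,2] mid=1 arr[1]=16
Total: 2 comparisons


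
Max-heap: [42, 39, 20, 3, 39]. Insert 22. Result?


Append 22: [42, 39, 20, 3, 39, 22]
Bubble up: swap idx 5(22) with idx 2(20)
Result: [42, 39, 22, 3, 39, 20]


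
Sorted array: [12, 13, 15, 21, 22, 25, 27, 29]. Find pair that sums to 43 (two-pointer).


Two pointers: lo=0, hi=7
Found pair: (21, 22) summing to 43


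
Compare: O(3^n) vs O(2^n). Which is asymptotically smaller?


exponential grows slower than exponential (base 3)
O(2^n) is asymptotically smaller; O(3^n) grows faster


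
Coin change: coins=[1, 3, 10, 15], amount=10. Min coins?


dp[0]=0; dp[i]=1+min(dp[i-c] for c in coins)
...dp[5]=3, dp[6]=2, dp[7]=3, dp[8]=4, dp[9]=3, dp[10]=1
Minimum coins for 10 = 1


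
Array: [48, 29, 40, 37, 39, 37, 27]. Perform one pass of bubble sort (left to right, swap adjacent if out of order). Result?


After one pass: [29, 40, 37, 39, 37, 27, 48]


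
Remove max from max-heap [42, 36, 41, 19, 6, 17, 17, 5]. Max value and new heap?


Max = 42
Replace root with last, heapify down
Resulting heap: [41, 36, 17, 19, 6, 5, 17]


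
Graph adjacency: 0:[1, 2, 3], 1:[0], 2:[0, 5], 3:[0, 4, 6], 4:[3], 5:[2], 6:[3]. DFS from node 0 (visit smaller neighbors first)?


DFS stack-based: start with [0]
Visit order: [0, 1, 2, 5, 3, 4, 6]


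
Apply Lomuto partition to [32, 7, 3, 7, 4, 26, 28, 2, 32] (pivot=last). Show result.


Elements <= 32 go left of pivot.
Result: [32, 7, 3, 7, 4, 26, 28, 2, 32], pivot at index 8


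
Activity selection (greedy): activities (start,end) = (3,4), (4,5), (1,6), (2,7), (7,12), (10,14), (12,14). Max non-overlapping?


Greedy: pick earliest-ending, then skip overlaps.
Selected (4 activities): [(3, 4), (4, 5), (7, 12), (12, 14)]


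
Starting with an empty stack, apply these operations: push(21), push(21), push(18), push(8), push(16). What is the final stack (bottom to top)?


push(21) -> [21]
push(21) -> [21, 21]
push(18) -> [21, 21, 18]
push(8) -> [21, 21, 18, 8]
push(16) -> [21, 21, 18, 8, 16]
Final stack (bottom to top): [21, 21, 18, 8, 16]


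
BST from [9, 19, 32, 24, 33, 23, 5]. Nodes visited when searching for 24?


BST root = 9
Search for 24: compare at each node
Path: [9, 19, 32, 24]


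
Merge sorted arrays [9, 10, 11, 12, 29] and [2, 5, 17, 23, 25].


Compare heads, take smaller each step.
Merged: [2, 5, 9, 10, 11, 12, 17, 23, 25, 29]


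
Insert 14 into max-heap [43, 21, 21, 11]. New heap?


Append 14: [43, 21, 21, 11, 14]
Bubble up: no swaps needed
Result: [43, 21, 21, 11, 14]


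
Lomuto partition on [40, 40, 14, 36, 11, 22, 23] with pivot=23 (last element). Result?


Elements <= 23 go left of pivot.
Result: [14, 11, 22, 23, 40, 40, 36], pivot at index 3


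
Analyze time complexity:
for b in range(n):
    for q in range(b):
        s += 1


Per nesting level: O(n) * O(n) [triangular over b] = O(n^2)
Complexity: O(n^2)


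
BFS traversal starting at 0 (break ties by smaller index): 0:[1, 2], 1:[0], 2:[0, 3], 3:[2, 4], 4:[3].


BFS queue: start with [0]
Visit order: [0, 1, 2, 3, 4]


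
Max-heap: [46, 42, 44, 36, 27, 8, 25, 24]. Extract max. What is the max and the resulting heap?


Max = 46
Replace root with last, heapify down
Resulting heap: [44, 42, 25, 36, 27, 8, 24]


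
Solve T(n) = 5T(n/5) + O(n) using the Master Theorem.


a=5, b=5, c=1. log_5(5)=1 = c=1. Case 2: O(n^c log n) = O(n log n)
Complexity: O(n log n)


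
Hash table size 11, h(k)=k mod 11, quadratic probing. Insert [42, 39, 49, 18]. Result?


Insertions: 42->slot 9; 39->slot 6; 49->slot 5; 18->slot 7
Table: [None, None, None, None, None, 49, 39, 18, None, 42, None]


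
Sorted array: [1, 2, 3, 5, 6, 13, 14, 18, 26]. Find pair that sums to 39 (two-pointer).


Two pointers: lo=0, hi=8
Found pair: (13, 26) summing to 39


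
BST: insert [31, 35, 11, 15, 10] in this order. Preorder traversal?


Root = 31; build tree by BST insertion.
Preorder traversal: [31, 11, 10, 15, 35]


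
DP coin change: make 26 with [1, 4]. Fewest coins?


dp[0]=0; dp[i]=1+min(dp[i-c] for c in coins)
...dp[21]=6, dp[22]=7, dp[23]=8, dp[24]=6, dp[25]=7, dp[26]=8
Minimum coins for 26 = 8


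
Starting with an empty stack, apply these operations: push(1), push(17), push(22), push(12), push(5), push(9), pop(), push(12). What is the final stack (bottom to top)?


push(1) -> [1]
push(17) -> [1, 17]
push(22) -> [1, 17, 22]
push(12) -> [1, 17, 22, 12]
push(5) -> [1, 17, 22, 12, 5]
push(9) -> [1, 17, 22, 12, 5, 9]
pop() returns 9 -> [1, 17, 22, 12, 5]
push(12) -> [1, 17, 22, 12, 5, 12]
Final stack (bottom to top): [1, 17, 22, 12, 5, 12]


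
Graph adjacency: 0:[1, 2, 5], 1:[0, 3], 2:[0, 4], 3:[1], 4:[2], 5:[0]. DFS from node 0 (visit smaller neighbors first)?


DFS stack-based: start with [0]
Visit order: [0, 1, 3, 2, 4, 5]


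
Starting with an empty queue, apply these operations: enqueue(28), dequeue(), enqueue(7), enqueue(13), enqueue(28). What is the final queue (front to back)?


enqueue(28) -> [28]
dequeue() returns 28 -> []
enqueue(7) -> [7]
enqueue(13) -> [7, 13]
enqueue(28) -> [7, 13, 28]
Final queue (front to back): [7, 13, 28]


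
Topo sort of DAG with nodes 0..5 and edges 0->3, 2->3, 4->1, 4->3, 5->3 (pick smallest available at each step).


Kahn's algorithm, process smallest node first
Order: [0, 2, 4, 1, 5, 3]


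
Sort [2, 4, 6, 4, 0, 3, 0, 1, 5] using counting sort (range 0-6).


Count array: [2, 1, 1, 1, 2, 1, 1]
Reconstruct: [0, 0, 1, 2, 3, 4, 4, 5, 6]


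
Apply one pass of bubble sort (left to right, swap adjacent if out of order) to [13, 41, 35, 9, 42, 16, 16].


After one pass: [13, 35, 9, 41, 16, 16, 42]


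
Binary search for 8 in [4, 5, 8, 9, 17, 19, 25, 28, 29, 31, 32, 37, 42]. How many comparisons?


Search for 8:
[0,12] mid=6 arr[6]=25
[0,5] mid=2 arr[2]=8
Total: 2 comparisons


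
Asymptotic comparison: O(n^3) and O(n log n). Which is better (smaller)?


linearithmic grows slower than cubic
O(n log n) is asymptotically smaller; O(n^3) grows faster


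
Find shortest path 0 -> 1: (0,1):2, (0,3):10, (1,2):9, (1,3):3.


Dijkstra from 0:
Distances: {0: 0, 1: 2, 2: 11, 3: 5}
Shortest distance to 1 = 2, path = [0, 1]


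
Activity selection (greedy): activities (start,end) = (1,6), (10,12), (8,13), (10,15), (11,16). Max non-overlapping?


Greedy: pick earliest-ending, then skip overlaps.
Selected (2 activities): [(1, 6), (10, 12)]


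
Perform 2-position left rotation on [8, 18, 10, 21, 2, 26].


Left rotate by 2: [10, 21, 2, 26, 8, 18]


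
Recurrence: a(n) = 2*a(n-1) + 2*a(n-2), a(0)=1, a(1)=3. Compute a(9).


Build bottom-up:
...a(7)=1224, a(8)=3344, a(9)=2*3344+2*1224=9136


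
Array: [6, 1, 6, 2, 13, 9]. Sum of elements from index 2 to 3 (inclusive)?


Prefix sums: [0, 6, 7, 13, 15, 28, 37]
Sum[2..3] = prefix[4] - prefix[2] = 15 - 7 = 8


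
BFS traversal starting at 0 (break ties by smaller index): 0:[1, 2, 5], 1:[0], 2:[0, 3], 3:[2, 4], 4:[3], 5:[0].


BFS queue: start with [0]
Visit order: [0, 1, 2, 5, 3, 4]


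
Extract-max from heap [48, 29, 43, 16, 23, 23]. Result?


Max = 48
Replace root with last, heapify down
Resulting heap: [43, 29, 23, 16, 23]


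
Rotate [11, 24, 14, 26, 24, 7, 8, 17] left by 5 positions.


Left rotate by 5: [7, 8, 17, 11, 24, 14, 26, 24]


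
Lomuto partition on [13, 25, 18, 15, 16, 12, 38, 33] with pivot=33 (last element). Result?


Elements <= 33 go left of pivot.
Result: [13, 25, 18, 15, 16, 12, 33, 38], pivot at index 6


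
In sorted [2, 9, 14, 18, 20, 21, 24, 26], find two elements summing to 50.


Two pointers: lo=0, hi=7
Found pair: (24, 26) summing to 50


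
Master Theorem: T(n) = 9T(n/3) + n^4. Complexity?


a=9, b=3, c=4. log_3(9)=2 < c=4. Case 3: O(n^c) = O(n^4)
Complexity: O(n^4)


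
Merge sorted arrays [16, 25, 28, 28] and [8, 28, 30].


Compare heads, take smaller each step.
Merged: [8, 16, 25, 28, 28, 28, 30]


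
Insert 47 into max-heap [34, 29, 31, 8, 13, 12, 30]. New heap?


Append 47: [34, 29, 31, 8, 13, 12, 30, 47]
Bubble up: swap idx 7(47) with idx 3(8); swap idx 3(47) with idx 1(29); swap idx 1(47) with idx 0(34)
Result: [47, 34, 31, 29, 13, 12, 30, 8]


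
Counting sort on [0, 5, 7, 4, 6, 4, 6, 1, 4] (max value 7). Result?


Count array: [1, 1, 0, 0, 3, 1, 2, 1]
Reconstruct: [0, 1, 4, 4, 4, 5, 6, 6, 7]


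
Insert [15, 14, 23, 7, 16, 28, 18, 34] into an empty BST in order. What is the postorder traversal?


Root = 15; build tree by BST insertion.
Postorder traversal: [7, 14, 18, 16, 34, 28, 23, 15]


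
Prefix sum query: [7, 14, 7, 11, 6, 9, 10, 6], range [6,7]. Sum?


Prefix sums: [0, 7, 21, 28, 39, 45, 54, 64, 70]
Sum[6..7] = prefix[8] - prefix[6] = 70 - 54 = 16


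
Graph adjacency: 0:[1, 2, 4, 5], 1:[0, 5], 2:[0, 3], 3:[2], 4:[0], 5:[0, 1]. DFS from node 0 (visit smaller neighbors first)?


DFS stack-based: start with [0]
Visit order: [0, 1, 5, 2, 3, 4]


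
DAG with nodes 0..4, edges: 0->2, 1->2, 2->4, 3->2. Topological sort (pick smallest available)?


Kahn's algorithm, process smallest node first
Order: [0, 1, 3, 2, 4]


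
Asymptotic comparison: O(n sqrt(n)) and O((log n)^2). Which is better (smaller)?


polylogarithmic grows slower than n^1.5
O((log n)^2) is asymptotically smaller; O(n sqrt(n)) grows faster


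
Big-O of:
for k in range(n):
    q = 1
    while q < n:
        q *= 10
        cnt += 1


Per nesting level: O(n) * O(log n) = O(n log n)
Complexity: O(n log n)


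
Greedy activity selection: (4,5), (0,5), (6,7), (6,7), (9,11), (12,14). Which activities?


Greedy: pick earliest-ending, then skip overlaps.
Selected (4 activities): [(4, 5), (6, 7), (9, 11), (12, 14)]


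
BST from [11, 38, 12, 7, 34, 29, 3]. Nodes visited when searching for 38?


BST root = 11
Search for 38: compare at each node
Path: [11, 38]


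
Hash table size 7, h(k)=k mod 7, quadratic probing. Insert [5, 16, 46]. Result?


Insertions: 5->slot 5; 16->slot 2; 46->slot 4
Table: [None, None, 16, None, 46, 5, None]


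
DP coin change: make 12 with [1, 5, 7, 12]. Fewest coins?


dp[0]=0; dp[i]=1+min(dp[i-c] for c in coins)
...dp[7]=1, dp[8]=2, dp[9]=3, dp[10]=2, dp[11]=3, dp[12]=1
Minimum coins for 12 = 1


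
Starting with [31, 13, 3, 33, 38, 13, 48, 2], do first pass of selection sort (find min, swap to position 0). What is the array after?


After one pass: [2, 13, 3, 33, 38, 13, 48, 31]


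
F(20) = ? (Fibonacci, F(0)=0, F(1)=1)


F(n)=F(n-1)+F(n-2)
...F(18)=2584, F(19)=4181, F(20)=6765


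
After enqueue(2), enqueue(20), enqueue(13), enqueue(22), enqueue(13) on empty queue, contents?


enqueue(2) -> [2]
enqueue(20) -> [2, 20]
enqueue(13) -> [2, 20, 13]
enqueue(22) -> [2, 20, 13, 22]
enqueue(13) -> [2, 20, 13, 22, 13]
Final queue (front to back): [2, 20, 13, 22, 13]


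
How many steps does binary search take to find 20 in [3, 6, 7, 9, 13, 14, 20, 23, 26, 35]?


Search for 20:
[0,9] mid=4 arr[4]=13
[5,9] mid=7 arr[7]=23
[5,6] mid=5 arr[5]=14
[6,6] mid=6 arr[6]=20
Total: 4 comparisons


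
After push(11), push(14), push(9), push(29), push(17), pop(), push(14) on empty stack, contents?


push(11) -> [11]
push(14) -> [11, 14]
push(9) -> [11, 14, 9]
push(29) -> [11, 14, 9, 29]
push(17) -> [11, 14, 9, 29, 17]
pop() returns 17 -> [11, 14, 9, 29]
push(14) -> [11, 14, 9, 29, 14]
Final stack (bottom to top): [11, 14, 9, 29, 14]


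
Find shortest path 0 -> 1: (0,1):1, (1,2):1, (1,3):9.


Dijkstra from 0:
Distances: {0: 0, 1: 1, 2: 2, 3: 10}
Shortest distance to 1 = 1, path = [0, 1]


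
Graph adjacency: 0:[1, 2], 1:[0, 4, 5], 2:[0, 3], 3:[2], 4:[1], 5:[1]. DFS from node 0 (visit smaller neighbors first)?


DFS stack-based: start with [0]
Visit order: [0, 1, 4, 5, 2, 3]


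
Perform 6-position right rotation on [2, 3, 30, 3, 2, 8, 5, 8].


Right rotate by 6: [30, 3, 2, 8, 5, 8, 2, 3]


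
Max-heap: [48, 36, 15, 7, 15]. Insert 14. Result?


Append 14: [48, 36, 15, 7, 15, 14]
Bubble up: no swaps needed
Result: [48, 36, 15, 7, 15, 14]


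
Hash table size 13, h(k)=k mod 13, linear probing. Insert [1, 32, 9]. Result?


Insertions: 1->slot 1; 32->slot 6; 9->slot 9
Table: [None, 1, None, None, None, None, 32, None, None, 9, None, None, None]


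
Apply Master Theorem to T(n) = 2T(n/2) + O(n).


a=2, b=2, c=1. log_2(2)=1 = c=1. Case 2: O(n^c log n) = O(n log n)
Complexity: O(n log n)


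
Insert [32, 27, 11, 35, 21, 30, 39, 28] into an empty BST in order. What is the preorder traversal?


Root = 32; build tree by BST insertion.
Preorder traversal: [32, 27, 11, 21, 30, 28, 35, 39]


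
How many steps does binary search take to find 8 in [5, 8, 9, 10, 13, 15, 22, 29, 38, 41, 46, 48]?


Search for 8:
[0,11] mid=5 arr[5]=15
[0,4] mid=2 arr[2]=9
[0,1] mid=0 arr[0]=5
[1,1] mid=1 arr[1]=8
Total: 4 comparisons


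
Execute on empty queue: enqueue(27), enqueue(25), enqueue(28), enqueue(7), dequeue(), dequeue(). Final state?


enqueue(27) -> [27]
enqueue(25) -> [27, 25]
enqueue(28) -> [27, 25, 28]
enqueue(7) -> [27, 25, 28, 7]
dequeue() returns 27 -> [25, 28, 7]
dequeue() returns 25 -> [28, 7]
Final queue (front to back): [28, 7]


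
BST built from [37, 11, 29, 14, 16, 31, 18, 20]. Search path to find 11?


BST root = 37
Search for 11: compare at each node
Path: [37, 11]


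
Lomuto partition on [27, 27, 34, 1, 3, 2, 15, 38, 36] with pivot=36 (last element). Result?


Elements <= 36 go left of pivot.
Result: [27, 27, 34, 1, 3, 2, 15, 36, 38], pivot at index 7


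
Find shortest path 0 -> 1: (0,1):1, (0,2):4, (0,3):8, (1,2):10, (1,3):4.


Dijkstra from 0:
Distances: {0: 0, 1: 1, 2: 4, 3: 5}
Shortest distance to 1 = 1, path = [0, 1]


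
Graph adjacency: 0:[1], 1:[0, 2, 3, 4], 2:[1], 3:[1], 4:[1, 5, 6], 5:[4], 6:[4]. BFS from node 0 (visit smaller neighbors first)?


BFS queue: start with [0]
Visit order: [0, 1, 2, 3, 4, 5, 6]


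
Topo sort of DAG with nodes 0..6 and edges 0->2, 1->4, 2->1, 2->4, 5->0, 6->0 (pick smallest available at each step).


Kahn's algorithm, process smallest node first
Order: [3, 5, 6, 0, 2, 1, 4]


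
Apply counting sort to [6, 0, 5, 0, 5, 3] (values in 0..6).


Count array: [2, 0, 0, 1, 0, 2, 1]
Reconstruct: [0, 0, 3, 5, 5, 6]


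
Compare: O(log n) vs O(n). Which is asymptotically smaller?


logarithmic grows slower than linear
O(log n) is asymptotically smaller; O(n) grows faster


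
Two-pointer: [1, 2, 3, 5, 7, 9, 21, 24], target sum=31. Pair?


Two pointers: lo=0, hi=7
Found pair: (7, 24) summing to 31


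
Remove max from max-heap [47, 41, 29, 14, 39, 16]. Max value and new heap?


Max = 47
Replace root with last, heapify down
Resulting heap: [41, 39, 29, 14, 16]


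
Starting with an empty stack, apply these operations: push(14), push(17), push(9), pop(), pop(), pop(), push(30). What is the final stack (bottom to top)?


push(14) -> [14]
push(17) -> [14, 17]
push(9) -> [14, 17, 9]
pop() returns 9 -> [14, 17]
pop() returns 17 -> [14]
pop() returns 14 -> []
push(30) -> [30]
Final stack (bottom to top): [30]


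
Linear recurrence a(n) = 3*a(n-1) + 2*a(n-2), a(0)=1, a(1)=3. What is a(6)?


Build bottom-up:
...a(4)=139, a(5)=495, a(6)=3*495+2*139=1763


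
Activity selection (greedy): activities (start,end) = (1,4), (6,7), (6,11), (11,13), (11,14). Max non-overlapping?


Greedy: pick earliest-ending, then skip overlaps.
Selected (3 activities): [(1, 4), (6, 7), (11, 13)]


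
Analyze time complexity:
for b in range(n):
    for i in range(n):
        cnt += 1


Per nesting level: O(n) * O(n) = O(n^2)
Complexity: O(n^2)


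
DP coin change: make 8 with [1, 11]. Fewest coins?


dp[0]=0; dp[i]=1+min(dp[i-c] for c in coins)
...dp[3]=3, dp[4]=4, dp[5]=5, dp[6]=6, dp[7]=7, dp[8]=8
Minimum coins for 8 = 8


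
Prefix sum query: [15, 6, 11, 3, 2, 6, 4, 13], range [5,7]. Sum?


Prefix sums: [0, 15, 21, 32, 35, 37, 43, 47, 60]
Sum[5..7] = prefix[8] - prefix[5] = 60 - 37 = 23


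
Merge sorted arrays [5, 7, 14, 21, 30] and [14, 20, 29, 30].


Compare heads, take smaller each step.
Merged: [5, 7, 14, 14, 20, 21, 29, 30, 30]


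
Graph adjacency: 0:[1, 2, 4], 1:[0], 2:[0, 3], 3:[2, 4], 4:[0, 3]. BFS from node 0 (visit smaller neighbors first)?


BFS queue: start with [0]
Visit order: [0, 1, 2, 4, 3]


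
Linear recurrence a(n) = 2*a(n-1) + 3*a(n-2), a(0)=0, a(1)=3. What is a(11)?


Build bottom-up:
...a(9)=14763, a(10)=44286, a(11)=2*44286+3*14763=132861


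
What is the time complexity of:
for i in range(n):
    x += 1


Per nesting level: O(n) = O(n)
Complexity: O(n)


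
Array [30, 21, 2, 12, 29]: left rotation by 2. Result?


Left rotate by 2: [2, 12, 29, 30, 21]


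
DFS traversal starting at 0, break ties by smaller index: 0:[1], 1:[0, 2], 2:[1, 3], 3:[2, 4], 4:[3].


DFS stack-based: start with [0]
Visit order: [0, 1, 2, 3, 4]


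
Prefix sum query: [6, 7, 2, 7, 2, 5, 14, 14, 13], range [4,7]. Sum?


Prefix sums: [0, 6, 13, 15, 22, 24, 29, 43, 57, 70]
Sum[4..7] = prefix[8] - prefix[4] = 57 - 22 = 35


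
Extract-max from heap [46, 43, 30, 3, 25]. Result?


Max = 46
Replace root with last, heapify down
Resulting heap: [43, 25, 30, 3]


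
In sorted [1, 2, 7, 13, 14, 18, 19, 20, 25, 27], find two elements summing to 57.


Two pointers: lo=0, hi=9
No pair sums to 57


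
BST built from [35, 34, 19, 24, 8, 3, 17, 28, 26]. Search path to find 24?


BST root = 35
Search for 24: compare at each node
Path: [35, 34, 19, 24]


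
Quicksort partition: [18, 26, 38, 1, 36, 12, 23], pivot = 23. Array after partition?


Elements <= 23 go left of pivot.
Result: [18, 1, 12, 23, 36, 38, 26], pivot at index 3


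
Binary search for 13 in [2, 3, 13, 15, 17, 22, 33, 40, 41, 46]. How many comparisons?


Search for 13:
[0,9] mid=4 arr[4]=17
[0,3] mid=1 arr[1]=3
[2,3] mid=2 arr[2]=13
Total: 3 comparisons


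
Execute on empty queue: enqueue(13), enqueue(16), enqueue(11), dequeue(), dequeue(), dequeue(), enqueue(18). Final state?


enqueue(13) -> [13]
enqueue(16) -> [13, 16]
enqueue(11) -> [13, 16, 11]
dequeue() returns 13 -> [16, 11]
dequeue() returns 16 -> [11]
dequeue() returns 11 -> []
enqueue(18) -> [18]
Final queue (front to back): [18]


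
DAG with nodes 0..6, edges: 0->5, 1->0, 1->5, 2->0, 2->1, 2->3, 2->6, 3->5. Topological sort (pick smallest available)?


Kahn's algorithm, process smallest node first
Order: [2, 1, 0, 3, 4, 5, 6]


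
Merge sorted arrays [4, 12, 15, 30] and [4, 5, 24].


Compare heads, take smaller each step.
Merged: [4, 4, 5, 12, 15, 24, 30]


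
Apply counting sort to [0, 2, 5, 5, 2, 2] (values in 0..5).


Count array: [1, 0, 3, 0, 0, 2]
Reconstruct: [0, 2, 2, 2, 5, 5]


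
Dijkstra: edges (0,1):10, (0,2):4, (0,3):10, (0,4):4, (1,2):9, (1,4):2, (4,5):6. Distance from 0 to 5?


Dijkstra from 0:
Distances: {0: 0, 1: 6, 2: 4, 3: 10, 4: 4, 5: 10}
Shortest distance to 5 = 10, path = [0, 4, 5]


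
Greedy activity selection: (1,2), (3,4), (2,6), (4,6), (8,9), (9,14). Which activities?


Greedy: pick earliest-ending, then skip overlaps.
Selected (5 activities): [(1, 2), (3, 4), (4, 6), (8, 9), (9, 14)]


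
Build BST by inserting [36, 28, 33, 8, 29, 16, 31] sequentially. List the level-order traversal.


Root = 36; build tree by BST insertion.
Level-Order traversal: [36, 28, 8, 33, 16, 29, 31]


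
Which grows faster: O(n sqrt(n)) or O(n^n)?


n^1.5 grows slower than n^n
O(n sqrt(n)) is asymptotically smaller; O(n^n) grows faster


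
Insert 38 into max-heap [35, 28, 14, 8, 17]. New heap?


Append 38: [35, 28, 14, 8, 17, 38]
Bubble up: swap idx 5(38) with idx 2(14); swap idx 2(38) with idx 0(35)
Result: [38, 28, 35, 8, 17, 14]


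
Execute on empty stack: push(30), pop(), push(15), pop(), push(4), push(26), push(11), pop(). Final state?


push(30) -> [30]
pop() returns 30 -> []
push(15) -> [15]
pop() returns 15 -> []
push(4) -> [4]
push(26) -> [4, 26]
push(11) -> [4, 26, 11]
pop() returns 11 -> [4, 26]
Final stack (bottom to top): [4, 26]


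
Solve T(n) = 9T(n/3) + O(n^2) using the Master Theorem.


a=9, b=3, c=2. log_3(9)=2 = c=2. Case 2: O(n^c log n) = O(n^2 log n)
Complexity: O(n^2 log n)


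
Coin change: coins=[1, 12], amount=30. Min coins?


dp[0]=0; dp[i]=1+min(dp[i-c] for c in coins)
...dp[25]=3, dp[26]=4, dp[27]=5, dp[28]=6, dp[29]=7, dp[30]=8
Minimum coins for 30 = 8


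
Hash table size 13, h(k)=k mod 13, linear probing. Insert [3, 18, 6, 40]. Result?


Insertions: 3->slot 3; 18->slot 5; 6->slot 6; 40->slot 1
Table: [None, 40, None, 3, None, 18, 6, None, None, None, None, None, None]


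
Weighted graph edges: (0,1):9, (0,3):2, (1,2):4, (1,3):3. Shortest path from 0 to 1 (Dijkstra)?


Dijkstra from 0:
Distances: {0: 0, 1: 5, 2: 9, 3: 2}
Shortest distance to 1 = 5, path = [0, 3, 1]


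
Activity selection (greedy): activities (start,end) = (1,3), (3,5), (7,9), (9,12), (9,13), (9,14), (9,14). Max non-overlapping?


Greedy: pick earliest-ending, then skip overlaps.
Selected (4 activities): [(1, 3), (3, 5), (7, 9), (9, 12)]


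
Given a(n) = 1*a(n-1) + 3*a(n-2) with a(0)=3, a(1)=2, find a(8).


Build bottom-up:
...a(6)=251, a(7)=554, a(8)=1*554+3*251=1307


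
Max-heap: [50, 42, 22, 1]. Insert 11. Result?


Append 11: [50, 42, 22, 1, 11]
Bubble up: no swaps needed
Result: [50, 42, 22, 1, 11]


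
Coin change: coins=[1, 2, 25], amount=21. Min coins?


dp[0]=0; dp[i]=1+min(dp[i-c] for c in coins)
...dp[16]=8, dp[17]=9, dp[18]=9, dp[19]=10, dp[20]=10, dp[21]=11
Minimum coins for 21 = 11


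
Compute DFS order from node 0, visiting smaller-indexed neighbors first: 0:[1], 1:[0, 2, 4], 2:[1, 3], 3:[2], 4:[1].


DFS stack-based: start with [0]
Visit order: [0, 1, 2, 3, 4]


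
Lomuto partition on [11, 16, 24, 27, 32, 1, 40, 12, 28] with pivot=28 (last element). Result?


Elements <= 28 go left of pivot.
Result: [11, 16, 24, 27, 1, 12, 28, 32, 40], pivot at index 6


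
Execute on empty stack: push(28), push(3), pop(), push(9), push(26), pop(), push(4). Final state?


push(28) -> [28]
push(3) -> [28, 3]
pop() returns 3 -> [28]
push(9) -> [28, 9]
push(26) -> [28, 9, 26]
pop() returns 26 -> [28, 9]
push(4) -> [28, 9, 4]
Final stack (bottom to top): [28, 9, 4]


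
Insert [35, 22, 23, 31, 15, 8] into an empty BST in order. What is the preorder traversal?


Root = 35; build tree by BST insertion.
Preorder traversal: [35, 22, 15, 8, 23, 31]


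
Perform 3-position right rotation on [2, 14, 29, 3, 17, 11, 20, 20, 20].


Right rotate by 3: [20, 20, 20, 2, 14, 29, 3, 17, 11]


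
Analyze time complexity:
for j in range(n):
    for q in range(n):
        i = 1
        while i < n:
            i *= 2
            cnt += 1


Per nesting level: O(n) * O(n) * O(log n) = O(n^2 log n)
Complexity: O(n^2 log n)


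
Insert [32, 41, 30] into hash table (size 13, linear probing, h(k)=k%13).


Insertions: 32->slot 6; 41->slot 2; 30->slot 4
Table: [None, None, 41, None, 30, None, 32, None, None, None, None, None, None]


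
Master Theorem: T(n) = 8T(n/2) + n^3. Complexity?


a=8, b=2, c=3. log_2(8)=3 = c=3. Case 2: O(n^c log n) = O(n^3 log n)
Complexity: O(n^3 log n)


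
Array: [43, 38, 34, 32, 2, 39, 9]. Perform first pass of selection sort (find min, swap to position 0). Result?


After one pass: [2, 38, 34, 32, 43, 39, 9]


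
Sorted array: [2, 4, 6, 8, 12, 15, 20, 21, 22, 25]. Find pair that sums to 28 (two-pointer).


Two pointers: lo=0, hi=9
Found pair: (6, 22) summing to 28


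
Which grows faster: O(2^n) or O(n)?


linear grows slower than exponential
O(n) is asymptotically smaller; O(2^n) grows faster


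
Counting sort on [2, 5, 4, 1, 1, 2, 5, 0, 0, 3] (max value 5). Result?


Count array: [2, 2, 2, 1, 1, 2]
Reconstruct: [0, 0, 1, 1, 2, 2, 3, 4, 5, 5]


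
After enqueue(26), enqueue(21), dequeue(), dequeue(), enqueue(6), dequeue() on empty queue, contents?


enqueue(26) -> [26]
enqueue(21) -> [26, 21]
dequeue() returns 26 -> [21]
dequeue() returns 21 -> []
enqueue(6) -> [6]
dequeue() returns 6 -> []
Final queue (front to back): []


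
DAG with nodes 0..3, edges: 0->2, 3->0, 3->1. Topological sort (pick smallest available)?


Kahn's algorithm, process smallest node first
Order: [3, 0, 1, 2]


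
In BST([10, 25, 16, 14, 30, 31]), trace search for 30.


BST root = 10
Search for 30: compare at each node
Path: [10, 25, 30]


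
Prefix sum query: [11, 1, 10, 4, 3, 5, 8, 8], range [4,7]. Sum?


Prefix sums: [0, 11, 12, 22, 26, 29, 34, 42, 50]
Sum[4..7] = prefix[8] - prefix[4] = 50 - 26 = 24


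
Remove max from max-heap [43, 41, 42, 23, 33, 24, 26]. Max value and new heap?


Max = 43
Replace root with last, heapify down
Resulting heap: [42, 41, 26, 23, 33, 24]


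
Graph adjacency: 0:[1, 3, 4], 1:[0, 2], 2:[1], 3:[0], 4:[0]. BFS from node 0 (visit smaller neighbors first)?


BFS queue: start with [0]
Visit order: [0, 1, 3, 4, 2]


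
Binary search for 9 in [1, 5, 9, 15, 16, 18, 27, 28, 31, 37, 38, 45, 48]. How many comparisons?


Search for 9:
[0,12] mid=6 arr[6]=27
[0,5] mid=2 arr[2]=9
Total: 2 comparisons


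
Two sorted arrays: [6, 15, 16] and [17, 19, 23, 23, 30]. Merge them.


Compare heads, take smaller each step.
Merged: [6, 15, 16, 17, 19, 23, 23, 30]


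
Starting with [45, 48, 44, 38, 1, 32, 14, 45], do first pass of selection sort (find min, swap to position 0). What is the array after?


After one pass: [1, 48, 44, 38, 45, 32, 14, 45]


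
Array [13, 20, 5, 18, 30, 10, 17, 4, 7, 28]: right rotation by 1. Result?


Right rotate by 1: [28, 13, 20, 5, 18, 30, 10, 17, 4, 7]


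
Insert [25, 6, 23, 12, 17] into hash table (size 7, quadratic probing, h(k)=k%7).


Insertions: 25->slot 4; 6->slot 6; 23->slot 2; 12->slot 5; 17->slot 3
Table: [None, None, 23, 17, 25, 12, 6]


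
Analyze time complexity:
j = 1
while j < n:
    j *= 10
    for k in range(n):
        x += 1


Per nesting level: O(log n) * O(n) = O(n log n)
Complexity: O(n log n)


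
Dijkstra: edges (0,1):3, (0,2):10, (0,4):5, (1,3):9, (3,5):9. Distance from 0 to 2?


Dijkstra from 0:
Distances: {0: 0, 1: 3, 2: 10, 3: 12, 4: 5, 5: 21}
Shortest distance to 2 = 10, path = [0, 2]


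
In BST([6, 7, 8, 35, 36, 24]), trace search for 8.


BST root = 6
Search for 8: compare at each node
Path: [6, 7, 8]


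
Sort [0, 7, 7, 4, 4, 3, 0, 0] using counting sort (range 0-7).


Count array: [3, 0, 0, 1, 2, 0, 0, 2]
Reconstruct: [0, 0, 0, 3, 4, 4, 7, 7]


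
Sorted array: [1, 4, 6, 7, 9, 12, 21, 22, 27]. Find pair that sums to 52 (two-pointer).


Two pointers: lo=0, hi=8
No pair sums to 52


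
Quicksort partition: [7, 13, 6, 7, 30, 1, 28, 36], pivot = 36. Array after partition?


Elements <= 36 go left of pivot.
Result: [7, 13, 6, 7, 30, 1, 28, 36], pivot at index 7


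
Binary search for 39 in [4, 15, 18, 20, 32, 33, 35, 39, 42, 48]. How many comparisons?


Search for 39:
[0,9] mid=4 arr[4]=32
[5,9] mid=7 arr[7]=39
Total: 2 comparisons


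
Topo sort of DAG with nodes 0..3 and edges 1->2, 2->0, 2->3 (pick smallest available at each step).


Kahn's algorithm, process smallest node first
Order: [1, 2, 0, 3]


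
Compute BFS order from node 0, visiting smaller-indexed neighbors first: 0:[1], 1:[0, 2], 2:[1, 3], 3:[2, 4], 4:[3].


BFS queue: start with [0]
Visit order: [0, 1, 2, 3, 4]


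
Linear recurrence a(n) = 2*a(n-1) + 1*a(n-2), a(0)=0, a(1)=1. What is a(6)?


Build bottom-up:
...a(4)=12, a(5)=29, a(6)=2*29+1*12=70


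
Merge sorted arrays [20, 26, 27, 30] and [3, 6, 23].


Compare heads, take smaller each step.
Merged: [3, 6, 20, 23, 26, 27, 30]


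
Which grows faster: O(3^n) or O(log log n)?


double-logarithmic grows slower than exponential (base 3)
O(log log n) is asymptotically smaller; O(3^n) grows faster


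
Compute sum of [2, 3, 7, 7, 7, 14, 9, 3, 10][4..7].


Prefix sums: [0, 2, 5, 12, 19, 26, 40, 49, 52, 62]
Sum[4..7] = prefix[8] - prefix[4] = 52 - 19 = 33


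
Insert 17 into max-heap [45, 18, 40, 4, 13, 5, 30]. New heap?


Append 17: [45, 18, 40, 4, 13, 5, 30, 17]
Bubble up: swap idx 7(17) with idx 3(4)
Result: [45, 18, 40, 17, 13, 5, 30, 4]


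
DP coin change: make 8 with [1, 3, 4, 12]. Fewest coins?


dp[0]=0; dp[i]=1+min(dp[i-c] for c in coins)
...dp[3]=1, dp[4]=1, dp[5]=2, dp[6]=2, dp[7]=2, dp[8]=2
Minimum coins for 8 = 2


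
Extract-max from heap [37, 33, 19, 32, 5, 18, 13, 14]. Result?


Max = 37
Replace root with last, heapify down
Resulting heap: [33, 32, 19, 14, 5, 18, 13]


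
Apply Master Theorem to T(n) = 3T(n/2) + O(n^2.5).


a=3, b=2, c=2.5. log_2(3)=1.585 < c=2.5. Case 3: O(n^c) = O(n^2.500)
Complexity: O(n^2.500)


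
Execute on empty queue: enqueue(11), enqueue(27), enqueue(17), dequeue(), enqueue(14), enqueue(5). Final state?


enqueue(11) -> [11]
enqueue(27) -> [11, 27]
enqueue(17) -> [11, 27, 17]
dequeue() returns 11 -> [27, 17]
enqueue(14) -> [27, 17, 14]
enqueue(5) -> [27, 17, 14, 5]
Final queue (front to back): [27, 17, 14, 5]
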